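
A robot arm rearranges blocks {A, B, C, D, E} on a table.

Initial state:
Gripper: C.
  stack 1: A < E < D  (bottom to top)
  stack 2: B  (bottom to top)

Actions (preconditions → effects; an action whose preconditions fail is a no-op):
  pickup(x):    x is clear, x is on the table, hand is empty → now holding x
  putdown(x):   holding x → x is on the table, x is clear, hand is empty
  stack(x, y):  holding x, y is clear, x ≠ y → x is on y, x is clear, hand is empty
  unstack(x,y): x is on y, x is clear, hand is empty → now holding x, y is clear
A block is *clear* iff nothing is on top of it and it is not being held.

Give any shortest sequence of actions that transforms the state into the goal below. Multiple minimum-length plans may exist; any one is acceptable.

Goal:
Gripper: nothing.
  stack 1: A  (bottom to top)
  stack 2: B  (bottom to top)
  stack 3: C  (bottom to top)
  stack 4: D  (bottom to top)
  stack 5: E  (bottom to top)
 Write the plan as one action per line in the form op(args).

putdown(C)
unstack(D, E)
putdown(D)
unstack(E, A)
putdown(E)

step 1 (putdown(C)): towers=[A/E/D; B; C] holding=-
step 2 (unstack(D, E)): towers=[A/E; B; C] holding=D
step 3 (putdown(D)): towers=[A/E; B; C; D] holding=-
step 4 (unstack(E, A)): towers=[A; B; C; D] holding=E
step 5 (putdown(E)): towers=[A; B; C; D; E] holding=-
goal check: towers=[A; B; C; D; E] holding=- — reached (length 5, optimal by BFS)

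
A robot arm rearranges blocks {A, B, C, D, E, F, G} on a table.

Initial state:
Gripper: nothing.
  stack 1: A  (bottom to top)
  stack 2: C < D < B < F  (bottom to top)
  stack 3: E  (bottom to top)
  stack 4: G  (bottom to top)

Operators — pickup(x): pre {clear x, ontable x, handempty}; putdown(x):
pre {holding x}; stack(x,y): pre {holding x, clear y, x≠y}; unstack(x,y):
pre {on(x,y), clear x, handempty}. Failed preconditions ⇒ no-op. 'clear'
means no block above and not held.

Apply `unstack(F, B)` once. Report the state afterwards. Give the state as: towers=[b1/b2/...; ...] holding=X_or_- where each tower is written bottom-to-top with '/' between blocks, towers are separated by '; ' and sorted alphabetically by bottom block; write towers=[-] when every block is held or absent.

towers=[A; C/D/B; E; G] holding=F

before: towers=[A; C/D/B/F; E; G] holding=-
pre[unstack(F, B)]: on(F,B) ✓, clear(F) ✓, handempty ✓
all met → apply unstack(F, B)
after:  towers=[A; C/D/B; E; G] holding=F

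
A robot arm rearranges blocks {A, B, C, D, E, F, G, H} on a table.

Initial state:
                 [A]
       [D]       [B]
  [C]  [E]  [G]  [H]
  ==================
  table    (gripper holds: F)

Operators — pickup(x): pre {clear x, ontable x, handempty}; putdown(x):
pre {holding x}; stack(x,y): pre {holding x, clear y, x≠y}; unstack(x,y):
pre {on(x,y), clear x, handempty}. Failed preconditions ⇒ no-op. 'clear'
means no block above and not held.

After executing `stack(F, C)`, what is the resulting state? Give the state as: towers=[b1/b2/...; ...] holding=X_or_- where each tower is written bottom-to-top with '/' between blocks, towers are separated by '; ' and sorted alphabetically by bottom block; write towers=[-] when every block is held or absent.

towers=[C/F; E/D; G; H/B/A] holding=-

before: towers=[C; E/D; G; H/B/A] holding=F
pre[stack(F, C)]: holding(F) ✓, clear(C) ✓, F≠C ✓
all met → apply stack(F, C)
after:  towers=[C/F; E/D; G; H/B/A] holding=-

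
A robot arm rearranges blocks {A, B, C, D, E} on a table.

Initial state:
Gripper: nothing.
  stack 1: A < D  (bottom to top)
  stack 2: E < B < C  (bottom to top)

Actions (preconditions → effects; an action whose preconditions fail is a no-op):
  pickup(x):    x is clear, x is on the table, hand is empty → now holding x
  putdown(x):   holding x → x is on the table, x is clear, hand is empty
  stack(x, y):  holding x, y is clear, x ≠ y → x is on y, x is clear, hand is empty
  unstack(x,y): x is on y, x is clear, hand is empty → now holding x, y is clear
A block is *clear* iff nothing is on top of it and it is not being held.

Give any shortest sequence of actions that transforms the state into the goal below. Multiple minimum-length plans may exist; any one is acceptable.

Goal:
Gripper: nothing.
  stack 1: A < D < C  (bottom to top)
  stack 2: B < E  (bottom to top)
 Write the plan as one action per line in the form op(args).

step 1 (unstack(C, B)): towers=[A/D; E/B] holding=C
step 2 (stack(C, D)): towers=[A/D/C; E/B] holding=-
step 3 (unstack(B, E)): towers=[A/D/C; E] holding=B
step 4 (putdown(B)): towers=[A/D/C; B; E] holding=-
step 5 (pickup(E)): towers=[A/D/C; B] holding=E
step 6 (stack(E, B)): towers=[A/D/C; B/E] holding=-
goal check: towers=[A/D/C; B/E] holding=- — reached (length 6, optimal by BFS)

unstack(C, B)
stack(C, D)
unstack(B, E)
putdown(B)
pickup(E)
stack(E, B)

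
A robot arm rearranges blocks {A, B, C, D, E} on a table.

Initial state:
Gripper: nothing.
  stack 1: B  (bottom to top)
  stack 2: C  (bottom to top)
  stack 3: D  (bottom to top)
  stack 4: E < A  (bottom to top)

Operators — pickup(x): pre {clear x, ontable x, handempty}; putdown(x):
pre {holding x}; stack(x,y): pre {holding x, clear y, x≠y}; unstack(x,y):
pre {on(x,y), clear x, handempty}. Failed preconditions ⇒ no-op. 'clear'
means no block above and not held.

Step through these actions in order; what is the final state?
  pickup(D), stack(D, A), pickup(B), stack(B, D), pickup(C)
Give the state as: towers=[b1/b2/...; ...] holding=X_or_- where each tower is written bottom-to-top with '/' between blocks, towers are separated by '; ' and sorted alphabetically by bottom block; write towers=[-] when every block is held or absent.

towers=[E/A/D/B] holding=C

step 1 (pickup(D)): towers=[B; C; E/A] holding=D
step 2 (stack(D, A)): towers=[B; C; E/A/D] holding=-
step 3 (pickup(B)): towers=[C; E/A/D] holding=B
step 4 (stack(B, D)): towers=[C; E/A/D/B] holding=-
step 5 (pickup(C)): towers=[E/A/D/B] holding=C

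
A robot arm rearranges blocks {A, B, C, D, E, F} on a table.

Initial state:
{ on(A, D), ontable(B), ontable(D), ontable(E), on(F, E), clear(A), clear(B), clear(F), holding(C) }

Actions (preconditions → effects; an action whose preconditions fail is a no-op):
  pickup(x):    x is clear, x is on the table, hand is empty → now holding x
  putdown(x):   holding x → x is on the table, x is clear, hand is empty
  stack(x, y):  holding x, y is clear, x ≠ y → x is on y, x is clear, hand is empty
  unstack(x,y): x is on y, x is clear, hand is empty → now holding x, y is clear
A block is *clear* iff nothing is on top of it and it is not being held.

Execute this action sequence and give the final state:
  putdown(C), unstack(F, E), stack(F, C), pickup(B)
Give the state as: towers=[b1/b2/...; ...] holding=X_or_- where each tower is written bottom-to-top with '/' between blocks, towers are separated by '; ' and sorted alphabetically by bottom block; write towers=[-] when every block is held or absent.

step 1 (putdown(C)): towers=[B; C; D/A; E/F] holding=-
step 2 (unstack(F, E)): towers=[B; C; D/A; E] holding=F
step 3 (stack(F, C)): towers=[B; C/F; D/A; E] holding=-
step 4 (pickup(B)): towers=[C/F; D/A; E] holding=B

towers=[C/F; D/A; E] holding=B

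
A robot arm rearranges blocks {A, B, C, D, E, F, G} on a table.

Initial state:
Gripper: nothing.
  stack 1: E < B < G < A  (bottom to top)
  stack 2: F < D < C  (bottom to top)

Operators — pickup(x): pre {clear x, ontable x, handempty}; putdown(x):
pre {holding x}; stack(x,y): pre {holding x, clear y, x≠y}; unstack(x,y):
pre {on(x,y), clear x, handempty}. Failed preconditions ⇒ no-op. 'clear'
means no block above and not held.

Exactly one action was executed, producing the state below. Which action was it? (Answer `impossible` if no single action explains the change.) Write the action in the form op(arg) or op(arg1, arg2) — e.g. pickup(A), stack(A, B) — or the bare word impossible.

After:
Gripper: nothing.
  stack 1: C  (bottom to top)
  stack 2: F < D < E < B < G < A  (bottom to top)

impossible

target: towers=[C; F/D/E/B/G/A] holding=-
     unstack(A, G) → towers=[E/B/G; F/D/C] holding=A
     unstack(C, D) → towers=[E/B/G/A; F/D] holding=C
none of the 2 applicable actions match → impossible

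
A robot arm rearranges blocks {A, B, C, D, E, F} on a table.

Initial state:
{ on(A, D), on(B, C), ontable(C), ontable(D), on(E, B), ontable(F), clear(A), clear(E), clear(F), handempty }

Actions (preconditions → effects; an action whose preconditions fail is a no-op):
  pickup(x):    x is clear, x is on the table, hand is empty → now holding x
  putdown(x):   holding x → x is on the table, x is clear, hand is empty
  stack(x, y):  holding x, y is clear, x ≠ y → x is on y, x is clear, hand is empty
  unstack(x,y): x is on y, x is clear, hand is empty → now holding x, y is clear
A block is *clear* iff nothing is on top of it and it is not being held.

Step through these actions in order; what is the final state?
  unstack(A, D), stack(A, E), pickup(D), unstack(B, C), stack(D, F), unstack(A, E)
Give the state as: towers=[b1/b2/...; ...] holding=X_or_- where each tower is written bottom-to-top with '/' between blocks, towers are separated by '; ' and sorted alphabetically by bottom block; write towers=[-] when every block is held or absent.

step 1 (unstack(A, D)): towers=[C/B/E; D; F] holding=A
step 2 (stack(A, E)): towers=[C/B/E/A; D; F] holding=-
step 3 (pickup(D)): towers=[C/B/E/A; F] holding=D
step 4 (unstack(B, C)) [no-op]: towers=[C/B/E/A; F] holding=D
step 5 (stack(D, F)): towers=[C/B/E/A; F/D] holding=-
step 6 (unstack(A, E)): towers=[C/B/E; F/D] holding=A

towers=[C/B/E; F/D] holding=A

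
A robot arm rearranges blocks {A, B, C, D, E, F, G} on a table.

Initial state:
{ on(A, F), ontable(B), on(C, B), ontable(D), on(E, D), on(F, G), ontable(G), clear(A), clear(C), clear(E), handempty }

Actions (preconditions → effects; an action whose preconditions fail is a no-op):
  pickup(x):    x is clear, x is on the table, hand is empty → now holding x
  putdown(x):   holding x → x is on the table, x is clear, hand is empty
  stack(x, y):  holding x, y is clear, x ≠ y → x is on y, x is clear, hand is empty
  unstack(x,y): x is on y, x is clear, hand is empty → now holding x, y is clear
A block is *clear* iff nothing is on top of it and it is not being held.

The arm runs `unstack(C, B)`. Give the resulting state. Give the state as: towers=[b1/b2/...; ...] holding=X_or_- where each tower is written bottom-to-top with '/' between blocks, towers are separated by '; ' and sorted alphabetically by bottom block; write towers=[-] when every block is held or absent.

towers=[B; D/E; G/F/A] holding=C

before: towers=[B/C; D/E; G/F/A] holding=-
pre[unstack(C, B)]: on(C,B) ok, clear(C) ok, handempty ok
all met → apply unstack(C, B)
after:  towers=[B; D/E; G/F/A] holding=C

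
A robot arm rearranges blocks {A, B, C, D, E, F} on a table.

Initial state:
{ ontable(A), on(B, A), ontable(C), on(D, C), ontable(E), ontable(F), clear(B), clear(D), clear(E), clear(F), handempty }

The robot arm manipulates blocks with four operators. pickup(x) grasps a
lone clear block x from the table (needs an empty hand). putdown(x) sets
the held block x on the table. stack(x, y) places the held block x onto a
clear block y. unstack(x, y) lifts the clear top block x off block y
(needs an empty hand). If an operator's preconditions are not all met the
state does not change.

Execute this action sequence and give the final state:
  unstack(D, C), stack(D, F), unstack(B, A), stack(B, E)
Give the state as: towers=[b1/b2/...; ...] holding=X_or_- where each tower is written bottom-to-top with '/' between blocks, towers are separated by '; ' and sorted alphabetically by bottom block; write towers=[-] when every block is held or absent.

step 1 (unstack(D, C)): towers=[A/B; C; E; F] holding=D
step 2 (stack(D, F)): towers=[A/B; C; E; F/D] holding=-
step 3 (unstack(B, A)): towers=[A; C; E; F/D] holding=B
step 4 (stack(B, E)): towers=[A; C; E/B; F/D] holding=-

towers=[A; C; E/B; F/D] holding=-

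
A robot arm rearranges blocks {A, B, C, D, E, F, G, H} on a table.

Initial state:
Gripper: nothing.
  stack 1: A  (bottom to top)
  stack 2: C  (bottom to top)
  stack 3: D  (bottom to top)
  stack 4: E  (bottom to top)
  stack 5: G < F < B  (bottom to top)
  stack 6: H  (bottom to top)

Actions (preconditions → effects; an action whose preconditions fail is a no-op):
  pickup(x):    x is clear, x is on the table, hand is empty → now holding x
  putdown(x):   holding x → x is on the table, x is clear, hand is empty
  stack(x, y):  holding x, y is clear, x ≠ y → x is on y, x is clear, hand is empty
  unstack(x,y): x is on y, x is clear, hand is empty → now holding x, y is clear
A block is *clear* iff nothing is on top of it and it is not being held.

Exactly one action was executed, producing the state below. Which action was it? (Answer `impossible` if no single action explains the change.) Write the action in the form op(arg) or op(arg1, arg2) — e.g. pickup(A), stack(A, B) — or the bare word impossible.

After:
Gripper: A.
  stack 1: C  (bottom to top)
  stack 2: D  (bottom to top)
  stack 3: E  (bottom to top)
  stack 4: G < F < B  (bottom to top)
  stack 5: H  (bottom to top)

target: towers=[C; D; E; G/F/B; H] holding=A
         pickup(A) → towers=[C; D; E; G/F/B; H] holding=A  ← match
         pickup(E) → towers=[A; C; D; G/F/B; H] holding=E
         pickup(H) → towers=[A; C; D; E; G/F/B] holding=H
     unstack(B, F) → towers=[A; C; D; E; G/F; H] holding=B
         pickup(D) → towers=[A; C; E; G/F/B; H] holding=D
         pickup(C) → towers=[A; D; E; G/F/B; H] holding=C

pickup(A)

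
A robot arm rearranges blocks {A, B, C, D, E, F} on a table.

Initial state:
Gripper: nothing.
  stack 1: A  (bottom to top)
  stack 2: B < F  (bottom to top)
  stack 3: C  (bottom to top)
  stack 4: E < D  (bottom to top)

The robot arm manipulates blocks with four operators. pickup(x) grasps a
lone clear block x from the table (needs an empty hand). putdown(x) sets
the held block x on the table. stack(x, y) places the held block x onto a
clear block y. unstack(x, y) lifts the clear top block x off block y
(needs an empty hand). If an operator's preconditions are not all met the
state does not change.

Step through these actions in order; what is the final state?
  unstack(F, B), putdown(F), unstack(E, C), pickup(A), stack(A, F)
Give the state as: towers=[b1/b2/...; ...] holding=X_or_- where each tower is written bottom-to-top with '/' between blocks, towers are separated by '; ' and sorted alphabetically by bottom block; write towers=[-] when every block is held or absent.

towers=[B; C; E/D; F/A] holding=-

step 1 (unstack(F, B)): towers=[A; B; C; E/D] holding=F
step 2 (putdown(F)): towers=[A; B; C; E/D; F] holding=-
step 3 (unstack(E, C)) [no-op]: towers=[A; B; C; E/D; F] holding=-
step 4 (pickup(A)): towers=[B; C; E/D; F] holding=A
step 5 (stack(A, F)): towers=[B; C; E/D; F/A] holding=-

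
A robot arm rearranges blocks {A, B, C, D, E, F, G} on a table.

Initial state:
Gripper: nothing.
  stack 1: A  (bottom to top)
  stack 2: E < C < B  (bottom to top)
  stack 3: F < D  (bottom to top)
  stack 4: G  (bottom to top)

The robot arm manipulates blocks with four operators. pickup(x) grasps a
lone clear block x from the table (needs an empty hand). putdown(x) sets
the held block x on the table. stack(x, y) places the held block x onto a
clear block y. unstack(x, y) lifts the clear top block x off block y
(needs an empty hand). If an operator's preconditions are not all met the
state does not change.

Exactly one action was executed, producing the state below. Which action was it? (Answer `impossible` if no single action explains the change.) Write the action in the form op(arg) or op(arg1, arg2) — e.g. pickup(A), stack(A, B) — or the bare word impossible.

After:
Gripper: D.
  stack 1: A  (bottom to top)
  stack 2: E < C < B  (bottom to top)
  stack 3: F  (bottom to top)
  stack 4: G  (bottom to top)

unstack(D, F)

target: towers=[A; E/C/B; F; G] holding=D
     unstack(B, C) → towers=[A; E/C; F/D; G] holding=B
         pickup(G) → towers=[A; E/C/B; F/D] holding=G
     unstack(D, F) → towers=[A; E/C/B; F; G] holding=D  ← match
         pickup(A) → towers=[E/C/B; F/D; G] holding=A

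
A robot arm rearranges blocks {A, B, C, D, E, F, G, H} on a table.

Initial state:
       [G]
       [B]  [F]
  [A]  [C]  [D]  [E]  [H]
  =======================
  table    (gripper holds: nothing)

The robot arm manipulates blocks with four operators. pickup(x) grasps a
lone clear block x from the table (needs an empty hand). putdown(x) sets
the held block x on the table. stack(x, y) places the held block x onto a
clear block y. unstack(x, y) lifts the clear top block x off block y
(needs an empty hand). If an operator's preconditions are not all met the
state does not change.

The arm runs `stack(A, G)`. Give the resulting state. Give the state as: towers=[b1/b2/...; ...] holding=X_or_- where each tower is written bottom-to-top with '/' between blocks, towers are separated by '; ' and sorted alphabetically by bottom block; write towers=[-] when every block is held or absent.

towers=[A; C/B/G; D/F; E; H] holding=-

before: towers=[A; C/B/G; D/F; E; H] holding=-
pre[stack(A, G)]: holding(A) no, clear(G) yes, A≠G yes
holding(A) unmet → stack(A, G) is a no-op
after:  towers=[A; C/B/G; D/F; E; H] holding=-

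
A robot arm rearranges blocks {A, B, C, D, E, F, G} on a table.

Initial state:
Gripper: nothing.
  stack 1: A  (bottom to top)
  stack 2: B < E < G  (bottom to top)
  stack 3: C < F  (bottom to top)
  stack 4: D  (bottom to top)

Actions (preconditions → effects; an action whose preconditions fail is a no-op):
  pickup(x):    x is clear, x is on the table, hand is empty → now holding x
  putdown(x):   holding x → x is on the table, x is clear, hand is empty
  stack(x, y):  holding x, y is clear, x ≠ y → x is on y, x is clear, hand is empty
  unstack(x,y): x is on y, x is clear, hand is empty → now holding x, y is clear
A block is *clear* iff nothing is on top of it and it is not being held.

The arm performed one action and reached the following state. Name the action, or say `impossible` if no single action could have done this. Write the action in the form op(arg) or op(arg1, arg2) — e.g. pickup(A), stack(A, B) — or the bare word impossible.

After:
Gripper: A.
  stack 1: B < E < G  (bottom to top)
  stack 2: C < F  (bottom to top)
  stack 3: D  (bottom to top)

pickup(A)

target: towers=[B/E/G; C/F; D] holding=A
     unstack(F, C) → towers=[A; B/E/G; C; D] holding=F
     unstack(G, E) → towers=[A; B/E; C/F; D] holding=G
         pickup(D) → towers=[A; B/E/G; C/F] holding=D
         pickup(A) → towers=[B/E/G; C/F; D] holding=A  ← match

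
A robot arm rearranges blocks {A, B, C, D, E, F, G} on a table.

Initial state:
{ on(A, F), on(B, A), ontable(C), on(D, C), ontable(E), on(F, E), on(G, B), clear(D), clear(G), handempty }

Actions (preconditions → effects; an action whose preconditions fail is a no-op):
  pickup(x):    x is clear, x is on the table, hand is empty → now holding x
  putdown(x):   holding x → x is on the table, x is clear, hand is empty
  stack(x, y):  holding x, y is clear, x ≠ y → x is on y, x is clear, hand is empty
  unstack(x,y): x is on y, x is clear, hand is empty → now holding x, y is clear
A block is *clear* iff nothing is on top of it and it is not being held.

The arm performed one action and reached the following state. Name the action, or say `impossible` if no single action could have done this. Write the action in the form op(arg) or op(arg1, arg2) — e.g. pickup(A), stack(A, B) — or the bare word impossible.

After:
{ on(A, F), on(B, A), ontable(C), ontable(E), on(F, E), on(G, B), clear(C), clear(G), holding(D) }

unstack(D, C)

target: towers=[C; E/F/A/B/G] holding=D
     unstack(G, B) → towers=[C/D; E/F/A/B] holding=G
     unstack(D, C) → towers=[C; E/F/A/B/G] holding=D  ← match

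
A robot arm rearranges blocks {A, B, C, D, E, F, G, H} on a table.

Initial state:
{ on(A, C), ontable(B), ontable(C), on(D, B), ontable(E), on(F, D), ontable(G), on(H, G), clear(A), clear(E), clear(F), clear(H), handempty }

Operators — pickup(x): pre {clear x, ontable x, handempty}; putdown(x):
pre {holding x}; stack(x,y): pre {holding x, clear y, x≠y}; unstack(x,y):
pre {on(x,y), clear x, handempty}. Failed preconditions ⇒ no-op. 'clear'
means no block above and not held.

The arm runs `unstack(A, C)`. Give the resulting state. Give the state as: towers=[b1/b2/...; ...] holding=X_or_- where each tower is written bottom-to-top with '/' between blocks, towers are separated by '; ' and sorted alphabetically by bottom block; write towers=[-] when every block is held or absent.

before: towers=[B/D/F; C/A; E; G/H] holding=-
pre[unstack(A, C)]: on(A,C) ✓, clear(A) ✓, handempty ✓
all met → apply unstack(A, C)
after:  towers=[B/D/F; C; E; G/H] holding=A

towers=[B/D/F; C; E; G/H] holding=A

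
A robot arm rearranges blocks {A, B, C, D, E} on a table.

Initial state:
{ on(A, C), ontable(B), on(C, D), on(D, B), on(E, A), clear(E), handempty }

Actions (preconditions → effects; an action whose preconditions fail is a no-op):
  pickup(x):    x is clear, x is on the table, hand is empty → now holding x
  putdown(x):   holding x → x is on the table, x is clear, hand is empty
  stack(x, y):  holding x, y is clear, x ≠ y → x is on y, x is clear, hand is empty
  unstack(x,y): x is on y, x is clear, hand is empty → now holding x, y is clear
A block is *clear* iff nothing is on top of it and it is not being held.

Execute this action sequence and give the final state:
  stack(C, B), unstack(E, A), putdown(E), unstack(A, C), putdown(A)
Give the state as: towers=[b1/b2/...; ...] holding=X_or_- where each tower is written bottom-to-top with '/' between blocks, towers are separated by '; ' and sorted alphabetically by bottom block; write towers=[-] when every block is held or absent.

towers=[A; B/D/C; E] holding=-

step 1 (stack(C, B)) [no-op]: towers=[B/D/C/A/E] holding=-
step 2 (unstack(E, A)): towers=[B/D/C/A] holding=E
step 3 (putdown(E)): towers=[B/D/C/A; E] holding=-
step 4 (unstack(A, C)): towers=[B/D/C; E] holding=A
step 5 (putdown(A)): towers=[A; B/D/C; E] holding=-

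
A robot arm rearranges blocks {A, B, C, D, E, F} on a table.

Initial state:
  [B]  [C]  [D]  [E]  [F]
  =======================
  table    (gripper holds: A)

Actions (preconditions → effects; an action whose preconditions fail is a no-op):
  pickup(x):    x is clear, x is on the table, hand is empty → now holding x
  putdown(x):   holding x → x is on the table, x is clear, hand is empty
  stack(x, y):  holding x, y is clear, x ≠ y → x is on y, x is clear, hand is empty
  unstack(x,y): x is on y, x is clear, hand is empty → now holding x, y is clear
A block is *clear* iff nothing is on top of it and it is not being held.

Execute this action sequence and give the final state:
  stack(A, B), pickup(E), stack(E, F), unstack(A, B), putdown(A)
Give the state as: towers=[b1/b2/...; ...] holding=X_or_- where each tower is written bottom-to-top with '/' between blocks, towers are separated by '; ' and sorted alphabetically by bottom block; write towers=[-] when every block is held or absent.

towers=[A; B; C; D; F/E] holding=-

step 1 (stack(A, B)): towers=[B/A; C; D; E; F] holding=-
step 2 (pickup(E)): towers=[B/A; C; D; F] holding=E
step 3 (stack(E, F)): towers=[B/A; C; D; F/E] holding=-
step 4 (unstack(A, B)): towers=[B; C; D; F/E] holding=A
step 5 (putdown(A)): towers=[A; B; C; D; F/E] holding=-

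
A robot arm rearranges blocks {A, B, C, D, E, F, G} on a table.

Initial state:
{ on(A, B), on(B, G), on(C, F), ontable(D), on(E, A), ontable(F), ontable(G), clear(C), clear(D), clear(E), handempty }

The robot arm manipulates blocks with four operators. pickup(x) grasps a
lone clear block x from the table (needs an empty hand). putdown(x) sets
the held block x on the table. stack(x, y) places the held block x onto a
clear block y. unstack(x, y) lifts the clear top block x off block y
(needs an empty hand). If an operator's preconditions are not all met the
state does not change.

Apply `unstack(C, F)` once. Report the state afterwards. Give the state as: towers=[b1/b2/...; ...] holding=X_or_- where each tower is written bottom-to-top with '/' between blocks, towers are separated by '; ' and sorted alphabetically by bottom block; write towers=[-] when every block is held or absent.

towers=[D; F; G/B/A/E] holding=C

before: towers=[D; F/C; G/B/A/E] holding=-
pre[unstack(C, F)]: on(C,F) ok, clear(C) ok, handempty ok
all met → apply unstack(C, F)
after:  towers=[D; F; G/B/A/E] holding=C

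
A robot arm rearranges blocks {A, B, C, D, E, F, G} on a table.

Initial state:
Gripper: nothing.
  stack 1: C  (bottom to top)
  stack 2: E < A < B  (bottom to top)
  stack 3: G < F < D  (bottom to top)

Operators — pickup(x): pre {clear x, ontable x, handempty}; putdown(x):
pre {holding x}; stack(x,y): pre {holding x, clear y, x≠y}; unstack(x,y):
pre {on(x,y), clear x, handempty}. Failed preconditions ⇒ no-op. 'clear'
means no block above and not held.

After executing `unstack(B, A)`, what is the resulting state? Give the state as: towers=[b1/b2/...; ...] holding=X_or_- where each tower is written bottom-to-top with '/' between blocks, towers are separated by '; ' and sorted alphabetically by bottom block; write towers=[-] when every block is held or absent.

before: towers=[C; E/A/B; G/F/D] holding=-
pre[unstack(B, A)]: on(B,A) yes, clear(B) yes, handempty yes
all met → apply unstack(B, A)
after:  towers=[C; E/A; G/F/D] holding=B

towers=[C; E/A; G/F/D] holding=B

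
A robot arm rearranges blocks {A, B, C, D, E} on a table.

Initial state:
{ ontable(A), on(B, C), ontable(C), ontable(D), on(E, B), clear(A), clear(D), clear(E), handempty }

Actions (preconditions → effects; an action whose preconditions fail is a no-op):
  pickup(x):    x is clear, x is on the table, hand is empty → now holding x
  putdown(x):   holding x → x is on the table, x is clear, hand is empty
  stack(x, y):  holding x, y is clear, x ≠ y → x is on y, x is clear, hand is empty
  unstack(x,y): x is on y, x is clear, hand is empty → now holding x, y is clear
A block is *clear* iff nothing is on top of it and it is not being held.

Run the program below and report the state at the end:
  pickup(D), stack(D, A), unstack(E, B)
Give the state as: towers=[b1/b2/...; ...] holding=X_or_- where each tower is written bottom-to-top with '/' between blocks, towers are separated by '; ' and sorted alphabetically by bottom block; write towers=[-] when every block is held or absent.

towers=[A/D; C/B] holding=E

step 1 (pickup(D)): towers=[A; C/B/E] holding=D
step 2 (stack(D, A)): towers=[A/D; C/B/E] holding=-
step 3 (unstack(E, B)): towers=[A/D; C/B] holding=E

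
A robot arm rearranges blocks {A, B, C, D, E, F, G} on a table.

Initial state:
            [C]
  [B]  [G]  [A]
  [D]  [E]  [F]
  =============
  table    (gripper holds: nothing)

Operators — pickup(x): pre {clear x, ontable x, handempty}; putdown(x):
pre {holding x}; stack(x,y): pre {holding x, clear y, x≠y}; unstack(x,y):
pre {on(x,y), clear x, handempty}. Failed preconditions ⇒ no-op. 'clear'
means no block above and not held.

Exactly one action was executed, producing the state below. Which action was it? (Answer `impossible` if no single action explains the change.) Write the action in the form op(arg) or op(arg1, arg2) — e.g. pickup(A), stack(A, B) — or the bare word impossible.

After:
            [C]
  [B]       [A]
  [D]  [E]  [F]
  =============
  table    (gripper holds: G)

target: towers=[D/B; E; F/A/C] holding=G
     unstack(B, D) → towers=[D; E/G; F/A/C] holding=B
     unstack(G, E) → towers=[D/B; E; F/A/C] holding=G  ← match
     unstack(C, A) → towers=[D/B; E/G; F/A] holding=C

unstack(G, E)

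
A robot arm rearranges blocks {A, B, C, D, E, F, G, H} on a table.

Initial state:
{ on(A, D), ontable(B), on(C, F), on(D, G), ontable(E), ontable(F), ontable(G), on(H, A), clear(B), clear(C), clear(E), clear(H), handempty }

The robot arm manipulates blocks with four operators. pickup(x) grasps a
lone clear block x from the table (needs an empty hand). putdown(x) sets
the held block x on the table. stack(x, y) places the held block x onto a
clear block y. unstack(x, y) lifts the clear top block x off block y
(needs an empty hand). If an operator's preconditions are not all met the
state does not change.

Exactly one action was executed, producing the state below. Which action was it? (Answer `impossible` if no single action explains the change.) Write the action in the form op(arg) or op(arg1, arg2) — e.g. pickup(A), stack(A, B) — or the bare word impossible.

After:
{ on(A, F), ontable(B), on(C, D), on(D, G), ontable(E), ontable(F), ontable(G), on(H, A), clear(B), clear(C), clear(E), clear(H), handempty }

impossible

target: towers=[B; E; F/A/H; G/D/C] holding=-
         pickup(E) → towers=[B; F/C; G/D/A/H] holding=E
     unstack(H, A) → towers=[B; E; F/C; G/D/A] holding=H
         pickup(B) → towers=[E; F/C; G/D/A/H] holding=B
     unstack(C, F) → towers=[B; E; F; G/D/A/H] holding=C
none of the 4 applicable actions match → impossible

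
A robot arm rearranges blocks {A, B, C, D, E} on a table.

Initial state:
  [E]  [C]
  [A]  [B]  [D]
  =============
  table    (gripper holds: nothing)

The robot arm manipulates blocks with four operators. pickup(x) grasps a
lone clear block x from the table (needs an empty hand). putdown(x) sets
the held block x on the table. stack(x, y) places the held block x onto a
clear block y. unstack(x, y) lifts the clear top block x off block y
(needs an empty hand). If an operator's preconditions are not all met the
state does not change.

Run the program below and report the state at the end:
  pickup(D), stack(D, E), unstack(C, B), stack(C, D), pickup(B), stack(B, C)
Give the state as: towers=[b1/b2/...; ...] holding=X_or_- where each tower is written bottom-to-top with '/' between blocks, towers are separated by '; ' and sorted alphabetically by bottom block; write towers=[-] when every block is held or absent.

towers=[A/E/D/C/B] holding=-

step 1 (pickup(D)): towers=[A/E; B/C] holding=D
step 2 (stack(D, E)): towers=[A/E/D; B/C] holding=-
step 3 (unstack(C, B)): towers=[A/E/D; B] holding=C
step 4 (stack(C, D)): towers=[A/E/D/C; B] holding=-
step 5 (pickup(B)): towers=[A/E/D/C] holding=B
step 6 (stack(B, C)): towers=[A/E/D/C/B] holding=-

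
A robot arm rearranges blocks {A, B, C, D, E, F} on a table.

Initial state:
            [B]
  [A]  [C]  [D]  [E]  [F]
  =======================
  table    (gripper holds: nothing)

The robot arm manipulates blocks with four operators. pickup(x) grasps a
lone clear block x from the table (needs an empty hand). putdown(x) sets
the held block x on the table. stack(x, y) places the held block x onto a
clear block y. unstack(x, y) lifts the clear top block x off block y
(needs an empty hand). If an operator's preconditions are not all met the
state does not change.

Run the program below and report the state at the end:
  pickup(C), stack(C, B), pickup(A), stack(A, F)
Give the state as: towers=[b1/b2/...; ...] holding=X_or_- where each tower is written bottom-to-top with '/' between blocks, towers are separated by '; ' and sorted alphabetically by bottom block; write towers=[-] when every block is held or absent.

step 1 (pickup(C)): towers=[A; D/B; E; F] holding=C
step 2 (stack(C, B)): towers=[A; D/B/C; E; F] holding=-
step 3 (pickup(A)): towers=[D/B/C; E; F] holding=A
step 4 (stack(A, F)): towers=[D/B/C; E; F/A] holding=-

towers=[D/B/C; E; F/A] holding=-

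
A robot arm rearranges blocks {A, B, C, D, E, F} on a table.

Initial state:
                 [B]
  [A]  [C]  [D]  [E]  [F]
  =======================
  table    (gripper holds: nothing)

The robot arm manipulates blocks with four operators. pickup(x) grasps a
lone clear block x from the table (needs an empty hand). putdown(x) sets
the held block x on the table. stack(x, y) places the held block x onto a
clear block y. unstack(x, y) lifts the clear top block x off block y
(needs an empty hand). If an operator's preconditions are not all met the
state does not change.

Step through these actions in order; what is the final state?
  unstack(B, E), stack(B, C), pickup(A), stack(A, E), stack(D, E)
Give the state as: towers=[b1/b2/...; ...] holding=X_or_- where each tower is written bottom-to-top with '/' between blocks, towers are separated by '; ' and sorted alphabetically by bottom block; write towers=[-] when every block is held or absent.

step 1 (unstack(B, E)): towers=[A; C; D; E; F] holding=B
step 2 (stack(B, C)): towers=[A; C/B; D; E; F] holding=-
step 3 (pickup(A)): towers=[C/B; D; E; F] holding=A
step 4 (stack(A, E)): towers=[C/B; D; E/A; F] holding=-
step 5 (stack(D, E)) [no-op]: towers=[C/B; D; E/A; F] holding=-

towers=[C/B; D; E/A; F] holding=-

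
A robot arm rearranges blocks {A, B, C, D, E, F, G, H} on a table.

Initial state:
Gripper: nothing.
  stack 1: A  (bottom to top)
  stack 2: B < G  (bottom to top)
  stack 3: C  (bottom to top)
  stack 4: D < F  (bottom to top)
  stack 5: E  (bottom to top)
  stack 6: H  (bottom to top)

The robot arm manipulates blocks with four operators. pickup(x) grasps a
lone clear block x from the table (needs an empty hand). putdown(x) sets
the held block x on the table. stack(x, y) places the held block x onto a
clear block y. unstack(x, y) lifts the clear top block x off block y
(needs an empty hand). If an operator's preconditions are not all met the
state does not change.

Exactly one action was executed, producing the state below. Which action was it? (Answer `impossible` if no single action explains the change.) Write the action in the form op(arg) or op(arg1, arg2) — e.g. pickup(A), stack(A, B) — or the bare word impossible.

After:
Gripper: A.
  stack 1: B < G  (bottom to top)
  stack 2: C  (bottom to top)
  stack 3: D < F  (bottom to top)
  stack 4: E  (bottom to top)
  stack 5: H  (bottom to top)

target: towers=[B/G; C; D/F; E; H] holding=A
     unstack(G, B) → towers=[A; B; C; D/F; E; H] holding=G
         pickup(A) → towers=[B/G; C; D/F; E; H] holding=A  ← match
         pickup(E) → towers=[A; B/G; C; D/F; H] holding=E
         pickup(H) → towers=[A; B/G; C; D/F; E] holding=H
     unstack(F, D) → towers=[A; B/G; C; D; E; H] holding=F
         pickup(C) → towers=[A; B/G; D/F; E; H] holding=C

pickup(A)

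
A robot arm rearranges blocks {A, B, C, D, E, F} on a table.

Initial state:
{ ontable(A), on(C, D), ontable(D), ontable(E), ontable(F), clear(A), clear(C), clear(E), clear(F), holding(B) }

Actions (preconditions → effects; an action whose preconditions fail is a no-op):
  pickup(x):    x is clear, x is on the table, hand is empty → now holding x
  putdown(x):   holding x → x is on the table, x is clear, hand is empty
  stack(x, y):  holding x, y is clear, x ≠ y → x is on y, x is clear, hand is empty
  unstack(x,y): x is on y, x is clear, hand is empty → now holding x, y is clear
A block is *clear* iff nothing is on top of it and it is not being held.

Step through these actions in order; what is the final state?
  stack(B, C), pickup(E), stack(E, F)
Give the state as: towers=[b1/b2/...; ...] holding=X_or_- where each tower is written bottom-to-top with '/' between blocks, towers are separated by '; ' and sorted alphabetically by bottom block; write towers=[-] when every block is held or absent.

step 1 (stack(B, C)): towers=[A; D/C/B; E; F] holding=-
step 2 (pickup(E)): towers=[A; D/C/B; F] holding=E
step 3 (stack(E, F)): towers=[A; D/C/B; F/E] holding=-

towers=[A; D/C/B; F/E] holding=-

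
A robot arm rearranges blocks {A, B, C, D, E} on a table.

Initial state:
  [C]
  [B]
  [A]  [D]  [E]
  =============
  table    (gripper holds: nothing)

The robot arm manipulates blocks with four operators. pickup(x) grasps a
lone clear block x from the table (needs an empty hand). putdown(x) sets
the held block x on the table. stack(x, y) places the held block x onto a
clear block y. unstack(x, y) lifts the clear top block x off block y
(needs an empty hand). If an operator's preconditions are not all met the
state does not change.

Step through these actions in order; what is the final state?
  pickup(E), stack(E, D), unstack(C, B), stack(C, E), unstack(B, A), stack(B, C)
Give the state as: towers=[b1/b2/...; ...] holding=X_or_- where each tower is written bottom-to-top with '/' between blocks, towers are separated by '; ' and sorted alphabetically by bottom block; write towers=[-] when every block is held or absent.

towers=[A; D/E/C/B] holding=-

step 1 (pickup(E)): towers=[A/B/C; D] holding=E
step 2 (stack(E, D)): towers=[A/B/C; D/E] holding=-
step 3 (unstack(C, B)): towers=[A/B; D/E] holding=C
step 4 (stack(C, E)): towers=[A/B; D/E/C] holding=-
step 5 (unstack(B, A)): towers=[A; D/E/C] holding=B
step 6 (stack(B, C)): towers=[A; D/E/C/B] holding=-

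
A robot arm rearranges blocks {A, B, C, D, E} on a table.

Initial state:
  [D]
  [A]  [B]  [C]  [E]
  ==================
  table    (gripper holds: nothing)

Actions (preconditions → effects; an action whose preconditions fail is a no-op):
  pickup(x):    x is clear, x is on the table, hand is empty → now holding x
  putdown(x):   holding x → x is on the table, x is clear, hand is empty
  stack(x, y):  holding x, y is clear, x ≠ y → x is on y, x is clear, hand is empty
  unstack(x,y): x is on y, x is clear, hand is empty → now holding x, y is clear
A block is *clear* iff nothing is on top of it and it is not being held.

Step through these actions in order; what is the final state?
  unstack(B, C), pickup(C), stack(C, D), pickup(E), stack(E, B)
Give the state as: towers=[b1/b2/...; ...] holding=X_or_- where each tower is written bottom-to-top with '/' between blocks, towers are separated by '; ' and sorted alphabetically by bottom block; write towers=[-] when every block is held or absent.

towers=[A/D/C; B/E] holding=-

step 1 (unstack(B, C)) [no-op]: towers=[A/D; B; C; E] holding=-
step 2 (pickup(C)): towers=[A/D; B; E] holding=C
step 3 (stack(C, D)): towers=[A/D/C; B; E] holding=-
step 4 (pickup(E)): towers=[A/D/C; B] holding=E
step 5 (stack(E, B)): towers=[A/D/C; B/E] holding=-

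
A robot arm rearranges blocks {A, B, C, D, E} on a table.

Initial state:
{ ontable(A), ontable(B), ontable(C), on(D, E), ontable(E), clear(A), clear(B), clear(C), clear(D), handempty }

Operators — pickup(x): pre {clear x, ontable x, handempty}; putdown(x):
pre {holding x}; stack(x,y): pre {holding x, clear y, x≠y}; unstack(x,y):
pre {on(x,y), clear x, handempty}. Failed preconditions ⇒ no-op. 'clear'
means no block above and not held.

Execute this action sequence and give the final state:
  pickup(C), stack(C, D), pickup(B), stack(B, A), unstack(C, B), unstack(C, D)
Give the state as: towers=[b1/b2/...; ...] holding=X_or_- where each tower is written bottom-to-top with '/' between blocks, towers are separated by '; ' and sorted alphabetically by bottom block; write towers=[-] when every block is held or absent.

step 1 (pickup(C)): towers=[A; B; E/D] holding=C
step 2 (stack(C, D)): towers=[A; B; E/D/C] holding=-
step 3 (pickup(B)): towers=[A; E/D/C] holding=B
step 4 (stack(B, A)): towers=[A/B; E/D/C] holding=-
step 5 (unstack(C, B)) [no-op]: towers=[A/B; E/D/C] holding=-
step 6 (unstack(C, D)): towers=[A/B; E/D] holding=C

towers=[A/B; E/D] holding=C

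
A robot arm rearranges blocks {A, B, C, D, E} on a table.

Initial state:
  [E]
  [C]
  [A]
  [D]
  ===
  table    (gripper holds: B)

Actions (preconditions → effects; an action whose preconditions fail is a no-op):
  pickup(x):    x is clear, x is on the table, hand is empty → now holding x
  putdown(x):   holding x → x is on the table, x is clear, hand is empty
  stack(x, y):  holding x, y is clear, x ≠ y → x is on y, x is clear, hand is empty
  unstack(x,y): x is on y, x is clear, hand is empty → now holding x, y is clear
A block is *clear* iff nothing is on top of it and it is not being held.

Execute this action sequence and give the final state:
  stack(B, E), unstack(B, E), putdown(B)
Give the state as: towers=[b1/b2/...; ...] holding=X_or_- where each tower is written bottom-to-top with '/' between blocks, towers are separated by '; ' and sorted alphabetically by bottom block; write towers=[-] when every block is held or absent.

step 1 (stack(B, E)): towers=[D/A/C/E/B] holding=-
step 2 (unstack(B, E)): towers=[D/A/C/E] holding=B
step 3 (putdown(B)): towers=[B; D/A/C/E] holding=-

towers=[B; D/A/C/E] holding=-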